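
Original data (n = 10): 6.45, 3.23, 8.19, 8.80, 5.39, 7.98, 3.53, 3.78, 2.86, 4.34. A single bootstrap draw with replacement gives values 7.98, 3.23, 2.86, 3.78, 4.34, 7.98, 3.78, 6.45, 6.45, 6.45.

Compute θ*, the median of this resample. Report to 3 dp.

θ* = 5.395

Sorted: 2.86, 3.23, 3.78, 3.78, 4.34, 6.45, 6.45, 6.45, 7.98, 7.98
Median = average of the two middle values = 5.395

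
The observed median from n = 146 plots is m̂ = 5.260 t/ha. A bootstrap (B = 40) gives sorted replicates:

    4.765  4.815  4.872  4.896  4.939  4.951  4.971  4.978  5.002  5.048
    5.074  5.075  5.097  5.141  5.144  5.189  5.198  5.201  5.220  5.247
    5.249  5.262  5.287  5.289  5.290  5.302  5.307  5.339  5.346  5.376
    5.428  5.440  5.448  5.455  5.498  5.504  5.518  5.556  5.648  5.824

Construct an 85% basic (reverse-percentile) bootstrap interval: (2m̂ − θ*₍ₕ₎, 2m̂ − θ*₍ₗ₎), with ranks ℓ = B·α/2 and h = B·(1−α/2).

Percentile endpoints at ranks 3 and 37: θ*₍3₎ = 4.872, θ*₍37₎ = 5.518.
Basic interval reflects these around m̂:
  lower = 2 × 5.260 − 5.518 = 5.002
  upper = 2 × 5.260 − 4.872 = 5.648

(5.002, 5.648)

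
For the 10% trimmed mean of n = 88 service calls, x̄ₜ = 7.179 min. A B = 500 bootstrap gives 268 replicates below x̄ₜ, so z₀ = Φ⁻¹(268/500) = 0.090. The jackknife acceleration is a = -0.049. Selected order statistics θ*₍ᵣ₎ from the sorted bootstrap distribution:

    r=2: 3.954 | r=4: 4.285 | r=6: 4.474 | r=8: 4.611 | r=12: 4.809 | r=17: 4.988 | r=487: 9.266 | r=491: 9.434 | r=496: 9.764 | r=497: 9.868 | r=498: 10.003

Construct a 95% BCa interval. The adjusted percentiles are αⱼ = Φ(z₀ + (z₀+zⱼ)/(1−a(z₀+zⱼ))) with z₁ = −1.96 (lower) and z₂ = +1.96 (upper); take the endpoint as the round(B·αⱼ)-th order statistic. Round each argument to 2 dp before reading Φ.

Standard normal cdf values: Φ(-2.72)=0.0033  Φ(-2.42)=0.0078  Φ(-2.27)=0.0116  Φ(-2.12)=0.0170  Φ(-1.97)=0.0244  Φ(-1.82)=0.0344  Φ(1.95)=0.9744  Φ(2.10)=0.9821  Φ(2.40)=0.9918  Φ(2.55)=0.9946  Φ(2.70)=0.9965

(4.809, 9.266)

Lower: z₀ + z₁ = 0.090 + (-1.960) = -1.870; 1 − a(z₀+z₁) = 1 − (-0.049)(-1.870) = 0.9084; argument = 0.090 + (-1.870)/0.9084 = -1.9686 → -1.97.
α₁ = Φ(-1.97) = 0.0244; rank = round(500 × 0.0244) = 12; θ*₍12₎ = 4.809.
Upper: z₀ + z₂ = 2.050; 1 − a(z₀+z₂) = 1.1004; argument = 1.9529 → 1.95; α₂ = 0.9744; rank = 487; θ*₍487₎ = 9.266.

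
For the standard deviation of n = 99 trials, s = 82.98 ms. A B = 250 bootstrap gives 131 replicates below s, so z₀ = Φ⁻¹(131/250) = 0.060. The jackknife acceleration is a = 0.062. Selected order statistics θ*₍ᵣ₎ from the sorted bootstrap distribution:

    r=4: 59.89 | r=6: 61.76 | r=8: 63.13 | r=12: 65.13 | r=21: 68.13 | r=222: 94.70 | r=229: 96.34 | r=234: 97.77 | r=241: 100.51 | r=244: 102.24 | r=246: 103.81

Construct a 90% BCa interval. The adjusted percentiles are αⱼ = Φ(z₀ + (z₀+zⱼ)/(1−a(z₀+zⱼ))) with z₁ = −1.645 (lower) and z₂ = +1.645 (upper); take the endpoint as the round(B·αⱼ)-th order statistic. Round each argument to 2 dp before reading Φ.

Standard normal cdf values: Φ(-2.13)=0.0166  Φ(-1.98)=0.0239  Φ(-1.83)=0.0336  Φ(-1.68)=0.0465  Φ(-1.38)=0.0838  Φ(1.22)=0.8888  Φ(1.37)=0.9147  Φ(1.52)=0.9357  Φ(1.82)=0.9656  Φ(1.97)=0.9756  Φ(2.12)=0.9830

(68.13, 102.24)

Lower: z₀ + z₁ = 0.060 + (-1.645) = -1.585; 1 − a(z₀+z₁) = 1 − (0.062)(-1.585) = 1.0983; argument = 0.060 + (-1.585)/1.0983 = -1.3832 → -1.38.
α₁ = Φ(-1.38) = 0.0838; rank = round(250 × 0.0838) = 21; θ*₍21₎ = 68.13.
Upper: z₀ + z₂ = 1.705; 1 − a(z₀+z₂) = 0.8943; argument = 1.9665 → 1.97; α₂ = 0.9756; rank = 244; θ*₍244₎ = 102.24.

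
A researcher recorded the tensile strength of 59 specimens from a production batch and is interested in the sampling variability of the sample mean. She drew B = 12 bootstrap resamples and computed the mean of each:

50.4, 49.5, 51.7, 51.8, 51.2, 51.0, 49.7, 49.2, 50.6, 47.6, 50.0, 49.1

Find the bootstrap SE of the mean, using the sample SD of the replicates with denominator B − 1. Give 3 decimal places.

Bootstrap SE is the standard deviation of the 12 replicate means.
Mean of replicates: (50.4 + 49.5 + 51.7 + 51.8 + 51.2 + 51.0 + 49.7 + 49.2 + 50.6 + 47.6 + 50.0 + 49.1) / 12 = 601.8000 / 12 = 50.1500
Sum of squared deviations: (+0.2500)² + (−0.6500)² + (+1.5500)² + (+1.6500)² + (+1.0500)² + (+0.8500)² + (−0.4500)² + (−0.9500)² + (+0.4500)² + (−2.5500)² + (−0.1500)² + (−1.0500)² = 16.3700
Variance = 16.3700 / 11 = 1.4882
SE* = √1.4882

SE* = 1.220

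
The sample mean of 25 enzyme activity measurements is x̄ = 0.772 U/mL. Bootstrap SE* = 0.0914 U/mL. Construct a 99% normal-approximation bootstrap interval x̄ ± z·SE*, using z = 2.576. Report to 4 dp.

(0.5366, 1.0074)

Margin = 2.576 × 0.0914 = 0.23545
Interval: 0.772 ± 0.23545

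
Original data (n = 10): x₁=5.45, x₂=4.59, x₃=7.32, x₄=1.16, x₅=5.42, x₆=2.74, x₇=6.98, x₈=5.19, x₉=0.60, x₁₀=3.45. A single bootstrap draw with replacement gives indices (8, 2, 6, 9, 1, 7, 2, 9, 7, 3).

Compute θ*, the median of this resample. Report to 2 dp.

Resample values: 5.19, 4.59, 2.74, 0.60, 5.45, 6.98, 4.59, 0.60, 6.98, 7.32.
Sorted: 0.60, 0.60, 2.74, 4.59, 4.59, 5.19, 5.45, 6.98, 6.98, 7.32
Median = average of the two middle values = 4.89

θ* = 4.89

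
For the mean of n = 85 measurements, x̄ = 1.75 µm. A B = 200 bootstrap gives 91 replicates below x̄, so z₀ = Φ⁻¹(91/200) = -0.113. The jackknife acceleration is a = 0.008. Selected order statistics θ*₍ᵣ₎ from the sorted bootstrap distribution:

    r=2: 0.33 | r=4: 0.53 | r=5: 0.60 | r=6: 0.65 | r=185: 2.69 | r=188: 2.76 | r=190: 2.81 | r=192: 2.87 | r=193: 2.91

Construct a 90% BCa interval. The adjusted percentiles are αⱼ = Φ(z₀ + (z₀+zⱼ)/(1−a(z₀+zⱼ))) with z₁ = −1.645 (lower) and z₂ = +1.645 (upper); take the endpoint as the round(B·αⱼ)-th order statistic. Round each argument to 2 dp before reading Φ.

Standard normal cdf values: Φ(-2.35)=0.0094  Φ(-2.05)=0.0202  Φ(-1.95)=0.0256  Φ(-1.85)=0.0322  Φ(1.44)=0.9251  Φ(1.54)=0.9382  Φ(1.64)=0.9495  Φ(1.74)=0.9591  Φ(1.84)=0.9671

Lower: z₀ + z₁ = -0.113 + (-1.645) = -1.758; 1 − a(z₀+z₁) = 1 − (0.008)(-1.758) = 1.0141; argument = -0.113 + (-1.758)/1.0141 = -1.8466 → -1.85.
α₁ = Φ(-1.85) = 0.0322; rank = round(200 × 0.0322) = 6; θ*₍6₎ = 0.65.
Upper: z₀ + z₂ = 1.532; 1 − a(z₀+z₂) = 0.9877; argument = 1.4380 → 1.44; α₂ = 0.9251; rank = 185; θ*₍185₎ = 2.69.

(0.65, 2.69)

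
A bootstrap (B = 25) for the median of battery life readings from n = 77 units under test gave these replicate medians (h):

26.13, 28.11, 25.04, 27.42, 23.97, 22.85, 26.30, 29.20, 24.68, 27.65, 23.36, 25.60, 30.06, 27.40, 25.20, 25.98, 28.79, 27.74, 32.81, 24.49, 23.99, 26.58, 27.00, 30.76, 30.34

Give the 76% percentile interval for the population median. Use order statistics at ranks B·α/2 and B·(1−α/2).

Sorted replicates: 22.85, 23.36, 23.97, 23.99, 24.49, 24.68, 25.04, 25.20, 25.60, 25.98, 26.13, 26.30, 26.58, 27.00, 27.40, 27.42, 27.65, 27.74, 28.11, 28.79, 29.20, 30.06, 30.34, 30.76, 32.81
α = 0.24; lower rank = 25 × 0.120 = 3; upper rank = 25 × 0.880 = 22.
The 3rd smallest replicate is 23.97; the 22nd is 30.06.

(23.97, 30.06)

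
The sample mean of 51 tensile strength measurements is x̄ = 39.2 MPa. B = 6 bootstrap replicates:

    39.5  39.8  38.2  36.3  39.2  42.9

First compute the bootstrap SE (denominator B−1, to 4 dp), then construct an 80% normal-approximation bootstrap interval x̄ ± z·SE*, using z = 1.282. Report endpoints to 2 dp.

(36.42, 41.98)

Mean of replicates = 39.3167; sum of squared deviations = 23.4683; SE* = √(23.4683/5) = 2.1665
Margin = 1.282 × 2.1665 = 2.777
Interval: 39.2 ± 2.777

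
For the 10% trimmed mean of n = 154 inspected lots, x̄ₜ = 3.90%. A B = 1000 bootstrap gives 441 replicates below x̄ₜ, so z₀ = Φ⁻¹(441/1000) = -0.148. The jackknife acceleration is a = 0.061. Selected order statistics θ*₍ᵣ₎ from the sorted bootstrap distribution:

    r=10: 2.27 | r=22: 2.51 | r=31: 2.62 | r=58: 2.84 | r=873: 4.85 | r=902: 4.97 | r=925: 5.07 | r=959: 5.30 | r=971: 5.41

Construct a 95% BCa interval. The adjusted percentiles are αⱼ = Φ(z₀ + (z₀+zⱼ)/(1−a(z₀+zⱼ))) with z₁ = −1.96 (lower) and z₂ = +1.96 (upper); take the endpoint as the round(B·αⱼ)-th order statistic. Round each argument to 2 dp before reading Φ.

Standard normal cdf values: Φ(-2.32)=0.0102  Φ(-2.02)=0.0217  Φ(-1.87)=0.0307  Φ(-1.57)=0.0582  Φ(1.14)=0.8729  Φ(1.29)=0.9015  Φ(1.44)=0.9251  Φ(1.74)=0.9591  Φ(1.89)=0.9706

(2.51, 5.41)

Lower: z₀ + z₁ = -0.148 + (-1.960) = -2.108; 1 − a(z₀+z₁) = 1 − (0.061)(-2.108) = 1.1286; argument = -0.148 + (-2.108)/1.1286 = -2.0158 → -2.02.
α₁ = Φ(-2.02) = 0.0217; rank = round(1000 × 0.0217) = 22; θ*₍22₎ = 2.51.
Upper: z₀ + z₂ = 1.812; 1 − a(z₀+z₂) = 0.8895; argument = 1.8892 → 1.89; α₂ = 0.9706; rank = 971; θ*₍971₎ = 5.41.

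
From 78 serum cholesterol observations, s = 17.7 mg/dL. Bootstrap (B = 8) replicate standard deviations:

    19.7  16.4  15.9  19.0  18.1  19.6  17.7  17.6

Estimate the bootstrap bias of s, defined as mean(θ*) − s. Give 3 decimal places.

bias = +0.300

mean(θ*) = (19.7 + 16.4 + 15.9 + 19.0 + 18.1 + 19.6 + 17.7 + 17.6) / 8 = 18.0000
bias = 18.0000 − 17.7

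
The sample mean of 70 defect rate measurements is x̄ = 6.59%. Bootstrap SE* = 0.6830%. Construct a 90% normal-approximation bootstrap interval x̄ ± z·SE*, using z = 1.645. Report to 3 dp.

(5.466, 7.714)

Margin = 1.645 × 0.6830 = 1.1235
Interval: 6.59 ± 1.1235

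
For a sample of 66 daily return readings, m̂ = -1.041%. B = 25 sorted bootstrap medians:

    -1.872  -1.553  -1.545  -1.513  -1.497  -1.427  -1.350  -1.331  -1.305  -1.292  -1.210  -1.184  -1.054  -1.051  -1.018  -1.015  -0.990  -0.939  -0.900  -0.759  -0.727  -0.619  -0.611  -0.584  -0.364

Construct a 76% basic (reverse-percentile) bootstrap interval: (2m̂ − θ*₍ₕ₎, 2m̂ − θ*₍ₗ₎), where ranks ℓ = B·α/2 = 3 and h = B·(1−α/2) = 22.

(-1.463, -0.537)

Percentile endpoints at ranks 3 and 22: θ*₍3₎ = -1.545, θ*₍22₎ = -0.619.
Basic interval reflects these around m̂:
  lower = 2 × -1.041 − -0.619 = -1.463
  upper = 2 × -1.041 − -1.545 = -0.537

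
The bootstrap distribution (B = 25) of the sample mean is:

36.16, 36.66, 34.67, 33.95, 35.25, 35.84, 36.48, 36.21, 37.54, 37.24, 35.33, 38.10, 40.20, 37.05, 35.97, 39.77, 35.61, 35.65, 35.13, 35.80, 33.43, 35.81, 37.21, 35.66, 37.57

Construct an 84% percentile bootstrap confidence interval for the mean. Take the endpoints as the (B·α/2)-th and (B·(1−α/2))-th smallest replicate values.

(33.95, 38.10)

Sorted replicates: 33.43, 33.95, 34.67, 35.13, 35.25, 35.33, 35.61, 35.65, 35.66, 35.80, 35.81, 35.84, 35.97, 36.16, 36.21, 36.48, 36.66, 37.05, 37.21, 37.24, 37.54, 37.57, 38.10, 39.77, 40.20
α = 0.16; lower rank = 25 × 0.080 = 2; upper rank = 25 × 0.920 = 23.
The 2nd smallest replicate is 33.95; the 23rd is 38.10.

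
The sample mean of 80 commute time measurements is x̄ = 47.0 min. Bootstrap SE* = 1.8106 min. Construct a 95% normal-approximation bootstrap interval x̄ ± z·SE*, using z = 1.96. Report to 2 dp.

(43.45, 50.55)

Margin = 1.96 × 1.8106 = 3.549
Interval: 47.0 ± 3.549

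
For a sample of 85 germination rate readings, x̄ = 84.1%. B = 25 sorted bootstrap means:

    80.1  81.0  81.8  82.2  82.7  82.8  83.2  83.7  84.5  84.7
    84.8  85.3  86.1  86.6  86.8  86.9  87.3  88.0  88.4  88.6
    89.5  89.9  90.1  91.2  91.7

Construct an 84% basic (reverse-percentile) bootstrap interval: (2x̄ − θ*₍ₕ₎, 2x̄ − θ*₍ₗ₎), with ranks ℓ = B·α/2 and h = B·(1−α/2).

(78.1, 87.2)

Percentile endpoints at ranks 2 and 23: θ*₍2₎ = 81.0, θ*₍23₎ = 90.1.
Basic interval reflects these around x̄:
  lower = 2 × 84.1 − 90.1 = 78.1
  upper = 2 × 84.1 − 81.0 = 87.2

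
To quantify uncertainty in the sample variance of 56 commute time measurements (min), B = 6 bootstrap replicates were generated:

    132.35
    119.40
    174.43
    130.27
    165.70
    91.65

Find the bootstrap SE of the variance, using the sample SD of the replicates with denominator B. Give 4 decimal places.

Bootstrap SE is the standard deviation of the 6 replicate variances.
Mean of replicates: (132.35 + 119.40 + 174.43 + 130.27 + 165.70 + 91.65) / 6 = 813.80000 / 6 = 135.63333
Sum of squared deviations: (−3.28333)² + (−16.23333)² + (+38.79667)² + (−5.36333)² + (+30.06667)² + (−43.98333)² = 4646.78613
Variance = 4646.78613 / 6 = 774.46436
SE* = √774.46436

SE* = 27.8292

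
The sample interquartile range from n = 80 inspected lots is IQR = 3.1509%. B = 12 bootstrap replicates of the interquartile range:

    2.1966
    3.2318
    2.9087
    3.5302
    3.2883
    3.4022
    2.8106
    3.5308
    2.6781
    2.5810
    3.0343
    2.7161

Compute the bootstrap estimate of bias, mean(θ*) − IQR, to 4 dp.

mean(θ*) = (2.1966 + 3.2318 + 2.9087 + 3.5302 + 3.2883 + 3.4022 + 2.8106 + 3.5308 + 2.6781 + 2.5810 + 3.0343 + 2.7161) / 12 = 2.99239
bias = 2.99239 − 3.1509

bias = −0.1585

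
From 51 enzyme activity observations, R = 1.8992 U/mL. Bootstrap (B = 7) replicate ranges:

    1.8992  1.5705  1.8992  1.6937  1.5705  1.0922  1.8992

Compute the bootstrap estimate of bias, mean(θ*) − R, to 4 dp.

bias = −0.2386

mean(θ*) = (1.8992 + 1.5705 + 1.8992 + 1.6937 + 1.5705 + 1.0922 + 1.8992) / 7 = 1.66064
bias = 1.66064 − 1.8992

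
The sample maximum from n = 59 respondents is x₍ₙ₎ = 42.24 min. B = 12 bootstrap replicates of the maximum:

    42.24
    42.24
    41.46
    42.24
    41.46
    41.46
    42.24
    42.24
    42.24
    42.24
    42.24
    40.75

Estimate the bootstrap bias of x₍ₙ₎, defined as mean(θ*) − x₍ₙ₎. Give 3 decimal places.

mean(θ*) = (42.24 + 42.24 + 41.46 + 42.24 + 41.46 + 41.46 + 42.24 + 42.24 + 42.24 + 42.24 + 42.24 + 40.75) / 12 = 41.9208
bias = 41.9208 − 42.24

bias = −0.319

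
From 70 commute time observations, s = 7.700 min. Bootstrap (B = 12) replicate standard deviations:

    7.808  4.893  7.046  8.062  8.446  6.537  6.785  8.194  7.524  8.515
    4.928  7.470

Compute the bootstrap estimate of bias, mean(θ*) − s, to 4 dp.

mean(θ*) = (7.808 + 4.893 + 7.046 + 8.062 + 8.446 + 6.537 + 6.785 + 8.194 + 7.524 + 8.515 + 4.928 + 7.470) / 12 = 7.18400
bias = 7.18400 − 7.700

bias = −0.5160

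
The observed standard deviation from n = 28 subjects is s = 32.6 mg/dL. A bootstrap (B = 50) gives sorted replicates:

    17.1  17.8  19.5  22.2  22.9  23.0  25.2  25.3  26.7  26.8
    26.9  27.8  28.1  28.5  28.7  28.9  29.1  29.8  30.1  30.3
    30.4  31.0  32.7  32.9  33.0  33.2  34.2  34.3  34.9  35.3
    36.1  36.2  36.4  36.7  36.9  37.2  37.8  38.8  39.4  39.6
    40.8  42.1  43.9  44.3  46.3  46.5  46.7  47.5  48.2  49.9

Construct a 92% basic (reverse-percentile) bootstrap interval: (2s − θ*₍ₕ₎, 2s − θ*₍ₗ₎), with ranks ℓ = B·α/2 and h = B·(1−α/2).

Percentile endpoints at ranks 2 and 48: θ*₍2₎ = 17.8, θ*₍48₎ = 47.5.
Basic interval reflects these around s:
  lower = 2 × 32.6 − 47.5 = 17.7
  upper = 2 × 32.6 − 17.8 = 47.4

(17.7, 47.4)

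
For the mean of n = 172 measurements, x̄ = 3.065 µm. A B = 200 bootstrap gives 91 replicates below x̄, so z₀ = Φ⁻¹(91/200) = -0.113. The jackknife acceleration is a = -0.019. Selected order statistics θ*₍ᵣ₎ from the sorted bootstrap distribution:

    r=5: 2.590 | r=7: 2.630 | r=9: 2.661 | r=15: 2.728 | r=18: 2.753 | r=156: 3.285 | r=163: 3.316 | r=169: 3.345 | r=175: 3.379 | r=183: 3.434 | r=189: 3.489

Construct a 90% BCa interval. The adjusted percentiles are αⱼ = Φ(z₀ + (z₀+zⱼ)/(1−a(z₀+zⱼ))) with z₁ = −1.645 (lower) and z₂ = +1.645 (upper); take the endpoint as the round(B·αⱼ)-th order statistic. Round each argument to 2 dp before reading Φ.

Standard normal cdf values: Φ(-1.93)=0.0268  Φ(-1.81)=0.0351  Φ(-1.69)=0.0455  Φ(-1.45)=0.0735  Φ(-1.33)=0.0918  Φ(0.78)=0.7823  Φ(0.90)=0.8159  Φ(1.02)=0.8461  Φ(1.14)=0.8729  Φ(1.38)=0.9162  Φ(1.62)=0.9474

(2.590, 3.434)

Lower: z₀ + z₁ = -0.113 + (-1.645) = -1.758; 1 − a(z₀+z₁) = 1 − (-0.019)(-1.758) = 0.9666; argument = -0.113 + (-1.758)/0.9666 = -1.9317 → -1.93.
α₁ = Φ(-1.93) = 0.0268; rank = round(200 × 0.0268) = 5; θ*₍5₎ = 2.590.
Upper: z₀ + z₂ = 1.532; 1 − a(z₀+z₂) = 1.0291; argument = 1.3757 → 1.38; α₂ = 0.9162; rank = 183; θ*₍183₎ = 3.434.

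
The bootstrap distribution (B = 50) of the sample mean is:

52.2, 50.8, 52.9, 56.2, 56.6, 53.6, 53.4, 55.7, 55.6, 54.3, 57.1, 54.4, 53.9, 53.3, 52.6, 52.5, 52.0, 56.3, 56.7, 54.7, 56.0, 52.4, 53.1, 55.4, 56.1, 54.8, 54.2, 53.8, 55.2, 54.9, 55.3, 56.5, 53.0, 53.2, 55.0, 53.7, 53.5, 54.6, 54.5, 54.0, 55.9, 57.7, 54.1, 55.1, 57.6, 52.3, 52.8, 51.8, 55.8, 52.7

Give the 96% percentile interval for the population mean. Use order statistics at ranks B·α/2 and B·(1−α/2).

(50.8, 57.6)

Sorted replicates: 50.8, 51.8, 52.0, 52.2, 52.3, 52.4, 52.5, 52.6, 52.7, 52.8, 52.9, 53.0, 53.1, 53.2, 53.3, 53.4, 53.5, 53.6, 53.7, 53.8, 53.9, 54.0, 54.1, 54.2, 54.3, 54.4, 54.5, 54.6, 54.7, 54.8, 54.9, 55.0, 55.1, 55.2, 55.3, 55.4, 55.6, 55.7, 55.8, 55.9, 56.0, 56.1, 56.2, 56.3, 56.5, 56.6, 56.7, 57.1, 57.6, 57.7
α = 0.04; lower rank = 50 × 0.020 = 1; upper rank = 50 × 0.980 = 49.
The 1st smallest replicate is 50.8; the 49th is 57.6.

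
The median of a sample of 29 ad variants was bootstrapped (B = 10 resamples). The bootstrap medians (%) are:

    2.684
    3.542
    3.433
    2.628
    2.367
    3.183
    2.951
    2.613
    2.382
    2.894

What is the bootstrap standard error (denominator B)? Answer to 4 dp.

SE* = 0.3904

Bootstrap SE is the standard deviation of the 10 replicate medians.
Mean of replicates: (2.684 + 3.542 + 3.433 + 2.628 + 2.367 + 3.183 + 2.951 + 2.613 + 2.382 + 2.894) / 10 = 28.67700 / 10 = 2.86770
Sum of squared deviations: (−0.18370)² + (+0.67430)² + (+0.56530)² + (−0.23970)² + (−0.50070)² + (+0.31530)² + (+0.08330)² + (−0.25470)² + (−0.48570)² + (+0.02630)² = 1.52397
Variance = 1.52397 / 10 = 0.15240
SE* = √0.15240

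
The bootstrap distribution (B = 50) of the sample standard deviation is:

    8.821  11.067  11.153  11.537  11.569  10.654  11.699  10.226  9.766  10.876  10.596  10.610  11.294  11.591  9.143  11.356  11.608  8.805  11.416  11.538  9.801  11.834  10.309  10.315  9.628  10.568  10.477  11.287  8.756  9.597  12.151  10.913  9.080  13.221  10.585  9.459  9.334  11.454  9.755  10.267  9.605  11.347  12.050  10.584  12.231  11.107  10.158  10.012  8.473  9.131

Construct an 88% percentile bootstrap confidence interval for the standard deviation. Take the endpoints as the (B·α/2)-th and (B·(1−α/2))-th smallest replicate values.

Sorted replicates: 8.473, 8.756, 8.805, 8.821, 9.080, 9.131, 9.143, 9.334, 9.459, 9.597, 9.605, 9.628, 9.755, 9.766, 9.801, 10.012, 10.158, 10.226, 10.267, 10.309, 10.315, 10.477, 10.568, 10.584, 10.585, 10.596, 10.610, 10.654, 10.876, 10.913, 11.067, 11.107, 11.153, 11.287, 11.294, 11.347, 11.356, 11.416, 11.454, 11.537, 11.538, 11.569, 11.591, 11.608, 11.699, 11.834, 12.050, 12.151, 12.231, 13.221
α = 0.12; lower rank = 50 × 0.060 = 3; upper rank = 50 × 0.940 = 47.
The 3rd smallest replicate is 8.805; the 47th is 12.050.

(8.805, 12.050)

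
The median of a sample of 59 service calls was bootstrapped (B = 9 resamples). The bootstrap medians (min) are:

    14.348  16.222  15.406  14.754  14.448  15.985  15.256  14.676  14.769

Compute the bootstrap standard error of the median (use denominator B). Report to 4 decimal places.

Bootstrap SE is the standard deviation of the 9 replicate medians.
Mean of replicates: (14.348 + 16.222 + 15.406 + 14.754 + 14.448 + 15.985 + 15.256 + 14.676 + 14.769) / 9 = 135.86400 / 9 = 15.09600
Sum of squared deviations: (−0.74800)² + (+1.12600)² + (+0.31000)² + (−0.34200)² + (−0.64800)² + (+0.88900)² + (+0.16000)² + (−0.42000)² + (−0.32700)² = 3.55960
Variance = 3.55960 / 9 = 0.39551
SE* = √0.39551

SE* = 0.6289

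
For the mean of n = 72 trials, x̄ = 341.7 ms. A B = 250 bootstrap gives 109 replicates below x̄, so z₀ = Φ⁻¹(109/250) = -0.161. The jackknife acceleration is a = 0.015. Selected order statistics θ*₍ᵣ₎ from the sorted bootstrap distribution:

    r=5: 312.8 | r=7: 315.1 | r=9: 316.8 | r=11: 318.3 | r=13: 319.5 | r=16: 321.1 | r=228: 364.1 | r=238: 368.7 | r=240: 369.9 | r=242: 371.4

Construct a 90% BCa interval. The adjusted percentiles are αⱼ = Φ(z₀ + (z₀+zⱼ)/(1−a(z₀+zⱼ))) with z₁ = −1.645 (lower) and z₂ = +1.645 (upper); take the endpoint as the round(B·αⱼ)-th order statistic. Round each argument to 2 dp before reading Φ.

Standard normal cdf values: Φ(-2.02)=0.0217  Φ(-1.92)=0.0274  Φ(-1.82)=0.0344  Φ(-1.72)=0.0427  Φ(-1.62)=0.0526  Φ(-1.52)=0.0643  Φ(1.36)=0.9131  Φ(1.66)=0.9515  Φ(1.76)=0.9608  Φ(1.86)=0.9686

Lower: z₀ + z₁ = -0.161 + (-1.645) = -1.806; 1 − a(z₀+z₁) = 1 − (0.015)(-1.806) = 1.0271; argument = -0.161 + (-1.806)/1.0271 = -1.9194 → -1.92.
α₁ = Φ(-1.92) = 0.0274; rank = round(250 × 0.0274) = 7; θ*₍7₎ = 315.1.
Upper: z₀ + z₂ = 1.484; 1 − a(z₀+z₂) = 0.9777; argument = 1.3568 → 1.36; α₂ = 0.9131; rank = 228; θ*₍228₎ = 364.1.

(315.1, 364.1)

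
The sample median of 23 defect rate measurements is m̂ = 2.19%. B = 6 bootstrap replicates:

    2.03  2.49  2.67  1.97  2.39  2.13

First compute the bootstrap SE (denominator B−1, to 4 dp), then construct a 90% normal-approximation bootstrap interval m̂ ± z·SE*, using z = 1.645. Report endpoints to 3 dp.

(1.731, 2.649)

Mean of replicates = 2.2800; sum of squared deviations = 0.3894; SE* = √(0.3894/5) = 0.2791
Margin = 1.645 × 0.2791 = 0.4591
Interval: 2.19 ± 0.4591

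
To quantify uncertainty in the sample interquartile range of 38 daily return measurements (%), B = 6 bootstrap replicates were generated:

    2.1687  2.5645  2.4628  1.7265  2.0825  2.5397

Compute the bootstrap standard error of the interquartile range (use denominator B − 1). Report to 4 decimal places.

SE* = 0.3276

Bootstrap SE is the standard deviation of the 6 replicate interquartile ranges.
Mean of replicates: (2.1687 + 2.5645 + 2.4628 + 1.7265 + 2.0825 + 2.5397) / 6 = 13.54470 / 6 = 2.25745
Sum of squared deviations: (−0.08875)² + (+0.30705)² + (+0.20535)² + (−0.53095)² + (−0.17495)² + (+0.28225)² = 0.53651
Variance = 0.53651 / 5 = 0.10730
SE* = √0.10730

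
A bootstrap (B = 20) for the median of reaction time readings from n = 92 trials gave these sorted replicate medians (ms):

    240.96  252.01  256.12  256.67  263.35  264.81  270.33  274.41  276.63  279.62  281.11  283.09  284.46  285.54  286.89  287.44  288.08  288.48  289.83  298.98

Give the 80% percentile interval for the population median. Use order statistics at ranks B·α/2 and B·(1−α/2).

(252.01, 288.48)

α = 0.20; lower rank = 20 × 0.100 = 2; upper rank = 20 × 0.900 = 18.
The 2nd smallest replicate is 252.01; the 18th is 288.48.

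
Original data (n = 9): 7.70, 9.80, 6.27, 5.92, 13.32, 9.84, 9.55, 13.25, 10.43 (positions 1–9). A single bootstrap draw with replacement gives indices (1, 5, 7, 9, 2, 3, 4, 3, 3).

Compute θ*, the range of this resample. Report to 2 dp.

θ* = 7.40

Resample values: 7.70, 13.32, 9.55, 10.43, 9.80, 6.27, 5.92, 6.27, 6.27.
Range = 13.32 − 5.92 = 7.40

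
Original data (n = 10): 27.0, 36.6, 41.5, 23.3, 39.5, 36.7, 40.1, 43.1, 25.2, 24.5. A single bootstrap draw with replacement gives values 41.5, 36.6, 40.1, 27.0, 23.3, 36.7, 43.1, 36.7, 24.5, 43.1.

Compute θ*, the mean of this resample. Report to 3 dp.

θ* = 35.260

Mean = (41.5 + 36.6 + 40.1 + 27.0 + 23.3 + 36.7 + 43.1 + 36.7 + 24.5 + 43.1) / 10 = 352.60 / 10 = 35.260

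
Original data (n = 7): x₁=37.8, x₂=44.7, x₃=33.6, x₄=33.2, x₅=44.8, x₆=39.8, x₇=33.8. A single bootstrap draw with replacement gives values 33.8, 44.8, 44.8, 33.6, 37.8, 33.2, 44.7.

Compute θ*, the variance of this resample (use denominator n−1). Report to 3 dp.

Mean = 38.9571; sum of squared deviations = 191.0371
s² = 191.0371 / 6 = 31.8395

θ* = 31.840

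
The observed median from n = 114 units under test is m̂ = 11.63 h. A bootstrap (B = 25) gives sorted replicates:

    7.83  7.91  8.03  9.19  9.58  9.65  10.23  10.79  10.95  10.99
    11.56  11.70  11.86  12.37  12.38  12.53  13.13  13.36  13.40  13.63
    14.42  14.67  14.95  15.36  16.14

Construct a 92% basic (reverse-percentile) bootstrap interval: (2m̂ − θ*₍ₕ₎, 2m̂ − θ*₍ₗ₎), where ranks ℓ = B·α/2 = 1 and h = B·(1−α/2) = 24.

(7.90, 15.43)

Percentile endpoints at ranks 1 and 24: θ*₍1₎ = 7.83, θ*₍24₎ = 15.36.
Basic interval reflects these around m̂:
  lower = 2 × 11.63 − 15.36 = 7.90
  upper = 2 × 11.63 − 7.83 = 15.43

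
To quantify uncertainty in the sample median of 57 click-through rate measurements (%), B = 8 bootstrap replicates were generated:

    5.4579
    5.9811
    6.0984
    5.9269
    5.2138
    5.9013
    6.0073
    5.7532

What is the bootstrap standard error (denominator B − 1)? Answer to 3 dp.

SE* = 0.306

Bootstrap SE is the standard deviation of the 8 replicate medians.
Mean of replicates: (5.4579 + 5.9811 + 6.0984 + 5.9269 + 5.2138 + 5.9013 + 6.0073 + 5.7532) / 8 = 46.33990 / 8 = 5.79249
Sum of squared deviations: (−0.33459)² + (+0.18861)² + (+0.30591)² + (+0.13441)² + (−0.57869)² + (+0.10881)² + (+0.21481)² + (−0.03929)² = 0.65358
Variance = 0.65358 / 7 = 0.09337
SE* = √0.09337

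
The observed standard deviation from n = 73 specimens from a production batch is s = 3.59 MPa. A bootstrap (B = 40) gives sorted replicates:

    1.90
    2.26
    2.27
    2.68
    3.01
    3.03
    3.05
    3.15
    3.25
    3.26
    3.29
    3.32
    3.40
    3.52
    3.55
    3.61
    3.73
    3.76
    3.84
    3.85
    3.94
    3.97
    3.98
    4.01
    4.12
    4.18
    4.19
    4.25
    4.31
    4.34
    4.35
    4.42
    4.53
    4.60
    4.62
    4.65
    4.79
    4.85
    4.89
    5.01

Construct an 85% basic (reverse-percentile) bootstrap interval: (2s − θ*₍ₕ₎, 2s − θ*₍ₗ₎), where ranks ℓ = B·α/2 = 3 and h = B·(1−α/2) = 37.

Percentile endpoints at ranks 3 and 37: θ*₍3₎ = 2.27, θ*₍37₎ = 4.79.
Basic interval reflects these around s:
  lower = 2 × 3.59 − 4.79 = 2.39
  upper = 2 × 3.59 − 2.27 = 4.91

(2.39, 4.91)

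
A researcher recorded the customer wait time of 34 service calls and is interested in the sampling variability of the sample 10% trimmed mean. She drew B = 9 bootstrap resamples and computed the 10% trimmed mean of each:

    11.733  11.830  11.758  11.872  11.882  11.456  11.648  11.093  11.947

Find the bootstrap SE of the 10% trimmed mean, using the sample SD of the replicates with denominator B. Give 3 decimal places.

Bootstrap SE is the standard deviation of the 9 replicate 10% trimmed means.
Mean of replicates: (11.733 + 11.830 + 11.758 + 11.872 + 11.882 + 11.456 + 11.648 + 11.093 + 11.947) / 9 = 105.2190 / 9 = 11.6910
Sum of squared deviations: (+0.0420)² + (+0.1390)² + (+0.0670)² + (+0.1810)² + (+0.1910)² + (−0.2350)² + (−0.0430)² + (−0.5980)² + (+0.2560)² = 0.5750
Variance = 0.5750 / 9 = 0.0639
SE* = √0.0639

SE* = 0.253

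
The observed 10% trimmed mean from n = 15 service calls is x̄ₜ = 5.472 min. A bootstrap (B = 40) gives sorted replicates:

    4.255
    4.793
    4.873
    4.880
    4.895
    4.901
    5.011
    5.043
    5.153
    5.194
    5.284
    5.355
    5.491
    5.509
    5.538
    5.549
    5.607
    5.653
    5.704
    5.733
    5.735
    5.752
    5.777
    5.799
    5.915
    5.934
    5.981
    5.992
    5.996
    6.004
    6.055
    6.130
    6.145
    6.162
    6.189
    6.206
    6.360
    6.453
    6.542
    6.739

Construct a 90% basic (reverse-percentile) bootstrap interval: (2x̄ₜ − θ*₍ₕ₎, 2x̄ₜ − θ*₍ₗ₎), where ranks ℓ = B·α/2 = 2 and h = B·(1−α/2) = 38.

(4.491, 6.151)

Percentile endpoints at ranks 2 and 38: θ*₍2₎ = 4.793, θ*₍38₎ = 6.453.
Basic interval reflects these around x̄ₜ:
  lower = 2 × 5.472 − 6.453 = 4.491
  upper = 2 × 5.472 − 4.793 = 6.151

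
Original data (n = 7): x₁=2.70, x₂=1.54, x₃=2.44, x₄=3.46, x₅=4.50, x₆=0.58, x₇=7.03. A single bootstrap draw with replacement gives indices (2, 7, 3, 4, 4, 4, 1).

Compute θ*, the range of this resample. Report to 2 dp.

θ* = 5.49

Resample values: 1.54, 7.03, 2.44, 3.46, 3.46, 3.46, 2.70.
Range = 7.03 − 1.54 = 5.49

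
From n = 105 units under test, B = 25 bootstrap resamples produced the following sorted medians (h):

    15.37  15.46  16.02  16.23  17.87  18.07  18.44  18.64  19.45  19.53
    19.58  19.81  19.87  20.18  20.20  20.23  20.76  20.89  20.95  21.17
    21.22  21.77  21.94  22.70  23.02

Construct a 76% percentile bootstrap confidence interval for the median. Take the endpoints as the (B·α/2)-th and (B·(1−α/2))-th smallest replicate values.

α = 0.24; lower rank = 25 × 0.120 = 3; upper rank = 25 × 0.880 = 22.
The 3rd smallest replicate is 16.02; the 22nd is 21.77.

(16.02, 21.77)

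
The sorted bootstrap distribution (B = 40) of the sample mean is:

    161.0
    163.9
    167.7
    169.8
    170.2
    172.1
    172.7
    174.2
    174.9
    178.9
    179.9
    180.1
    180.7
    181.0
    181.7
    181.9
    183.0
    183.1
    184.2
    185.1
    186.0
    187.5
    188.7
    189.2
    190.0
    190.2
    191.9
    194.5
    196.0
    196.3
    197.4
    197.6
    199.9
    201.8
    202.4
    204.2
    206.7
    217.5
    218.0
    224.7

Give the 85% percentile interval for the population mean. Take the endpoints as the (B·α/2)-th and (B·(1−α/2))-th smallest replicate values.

(167.7, 206.7)

α = 0.15; lower rank = 40 × 0.075 = 3; upper rank = 40 × 0.925 = 37.
The 3rd smallest replicate is 167.7; the 37th is 206.7.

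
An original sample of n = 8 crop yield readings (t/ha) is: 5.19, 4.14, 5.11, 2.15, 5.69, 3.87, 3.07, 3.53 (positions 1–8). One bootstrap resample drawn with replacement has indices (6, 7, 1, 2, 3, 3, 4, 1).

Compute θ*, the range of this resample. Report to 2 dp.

Resample values: 3.87, 3.07, 5.19, 4.14, 5.11, 5.11, 2.15, 5.19.
Range = 5.19 − 2.15 = 3.04

θ* = 3.04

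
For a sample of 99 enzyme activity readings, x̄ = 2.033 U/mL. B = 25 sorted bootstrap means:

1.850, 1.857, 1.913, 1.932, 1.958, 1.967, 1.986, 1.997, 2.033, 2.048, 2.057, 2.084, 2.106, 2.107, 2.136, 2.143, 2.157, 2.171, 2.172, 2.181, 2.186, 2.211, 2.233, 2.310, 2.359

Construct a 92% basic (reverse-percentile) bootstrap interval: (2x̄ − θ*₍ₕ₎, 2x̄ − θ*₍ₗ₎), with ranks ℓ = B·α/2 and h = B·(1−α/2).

(1.756, 2.216)

Percentile endpoints at ranks 1 and 24: θ*₍1₎ = 1.850, θ*₍24₎ = 2.310.
Basic interval reflects these around x̄:
  lower = 2 × 2.033 − 2.310 = 1.756
  upper = 2 × 2.033 − 1.850 = 2.216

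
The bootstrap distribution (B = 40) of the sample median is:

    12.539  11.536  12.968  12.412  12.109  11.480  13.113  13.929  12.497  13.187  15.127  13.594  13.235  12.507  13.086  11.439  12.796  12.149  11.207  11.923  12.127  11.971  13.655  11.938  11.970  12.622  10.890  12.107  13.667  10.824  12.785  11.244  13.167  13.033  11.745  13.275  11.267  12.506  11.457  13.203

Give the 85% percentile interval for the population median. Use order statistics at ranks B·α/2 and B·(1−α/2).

(11.207, 13.655)

Sorted replicates: 10.824, 10.890, 11.207, 11.244, 11.267, 11.439, 11.457, 11.480, 11.536, 11.745, 11.923, 11.938, 11.970, 11.971, 12.107, 12.109, 12.127, 12.149, 12.412, 12.497, 12.506, 12.507, 12.539, 12.622, 12.785, 12.796, 12.968, 13.033, 13.086, 13.113, 13.167, 13.187, 13.203, 13.235, 13.275, 13.594, 13.655, 13.667, 13.929, 15.127
α = 0.15; lower rank = 40 × 0.075 = 3; upper rank = 40 × 0.925 = 37.
The 3rd smallest replicate is 11.207; the 37th is 13.655.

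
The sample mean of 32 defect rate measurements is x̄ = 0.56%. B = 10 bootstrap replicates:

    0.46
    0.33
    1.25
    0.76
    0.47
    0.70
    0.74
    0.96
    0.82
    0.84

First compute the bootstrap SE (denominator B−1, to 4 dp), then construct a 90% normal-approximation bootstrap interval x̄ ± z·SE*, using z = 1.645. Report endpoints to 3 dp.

(0.119, 1.001)

Mean of replicates = 0.7330; sum of squared deviations = 0.6458; SE* = √(0.6458/9) = 0.2679
Margin = 1.645 × 0.2679 = 0.4407
Interval: 0.56 ± 0.4407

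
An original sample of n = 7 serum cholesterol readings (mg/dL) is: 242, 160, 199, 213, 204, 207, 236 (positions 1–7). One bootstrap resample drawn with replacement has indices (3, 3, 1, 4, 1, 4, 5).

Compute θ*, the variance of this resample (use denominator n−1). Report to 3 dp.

θ* = 348.667

Resample values: 199, 199, 242, 213, 242, 213, 204.
Mean = 216.0000; sum of squared deviations = 2092.0000
s² = 2092.0000 / 6 = 348.6667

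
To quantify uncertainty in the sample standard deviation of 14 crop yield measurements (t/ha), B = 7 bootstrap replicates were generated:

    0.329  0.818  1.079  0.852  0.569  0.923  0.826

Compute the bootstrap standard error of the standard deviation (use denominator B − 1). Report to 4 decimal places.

Bootstrap SE is the standard deviation of the 7 replicate standard deviations.
Mean of replicates: (0.329 + 0.818 + 1.079 + 0.852 + 0.569 + 0.923 + 0.826) / 7 = 5.39600 / 7 = 0.77086
Sum of squared deviations: (−0.44186)² + (+0.04714)² + (+0.30814)² + (+0.08114)² + (−0.20186)² + (+0.15214)² + (+0.05514)² = 0.36593
Variance = 0.36593 / 6 = 0.06099
SE* = √0.06099

SE* = 0.2470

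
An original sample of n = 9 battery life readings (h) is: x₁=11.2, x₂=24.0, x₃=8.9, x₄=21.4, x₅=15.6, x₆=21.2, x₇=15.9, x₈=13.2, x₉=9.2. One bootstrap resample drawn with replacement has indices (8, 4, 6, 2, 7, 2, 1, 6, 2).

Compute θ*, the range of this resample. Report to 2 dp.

θ* = 12.80

Resample values: 13.2, 21.4, 21.2, 24.0, 15.9, 24.0, 11.2, 21.2, 24.0.
Range = 24.0 − 11.2 = 12.80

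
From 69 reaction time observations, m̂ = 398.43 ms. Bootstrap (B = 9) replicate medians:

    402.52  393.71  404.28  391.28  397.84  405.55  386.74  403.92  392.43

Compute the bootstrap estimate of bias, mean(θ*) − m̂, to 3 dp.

bias = −0.844

mean(θ*) = (402.52 + 393.71 + 404.28 + 391.28 + 397.84 + 405.55 + 386.74 + 403.92 + 392.43) / 9 = 397.5856
bias = 397.5856 − 398.43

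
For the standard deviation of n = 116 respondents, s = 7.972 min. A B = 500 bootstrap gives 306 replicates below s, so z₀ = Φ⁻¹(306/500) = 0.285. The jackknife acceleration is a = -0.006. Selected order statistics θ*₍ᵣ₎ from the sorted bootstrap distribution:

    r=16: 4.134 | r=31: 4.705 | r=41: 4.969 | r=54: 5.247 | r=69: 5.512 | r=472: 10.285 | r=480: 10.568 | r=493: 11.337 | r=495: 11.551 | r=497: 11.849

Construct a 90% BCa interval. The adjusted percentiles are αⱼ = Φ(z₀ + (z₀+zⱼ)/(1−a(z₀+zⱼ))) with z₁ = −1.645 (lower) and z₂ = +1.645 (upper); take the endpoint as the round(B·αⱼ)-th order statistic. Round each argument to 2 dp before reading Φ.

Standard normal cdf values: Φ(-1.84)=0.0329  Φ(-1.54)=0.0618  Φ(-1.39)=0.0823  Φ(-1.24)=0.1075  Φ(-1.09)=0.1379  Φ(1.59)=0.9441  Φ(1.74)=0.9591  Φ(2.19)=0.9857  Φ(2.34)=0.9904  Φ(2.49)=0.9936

(5.512, 11.337)

Lower: z₀ + z₁ = 0.285 + (-1.645) = -1.360; 1 − a(z₀+z₁) = 1 − (-0.006)(-1.360) = 0.9918; argument = 0.285 + (-1.360)/0.9918 = -1.0862 → -1.09.
α₁ = Φ(-1.09) = 0.1379; rank = round(500 × 0.1379) = 69; θ*₍69₎ = 5.512.
Upper: z₀ + z₂ = 1.930; 1 − a(z₀+z₂) = 1.0116; argument = 2.1929 → 2.19; α₂ = 0.9857; rank = 493; θ*₍493₎ = 11.337.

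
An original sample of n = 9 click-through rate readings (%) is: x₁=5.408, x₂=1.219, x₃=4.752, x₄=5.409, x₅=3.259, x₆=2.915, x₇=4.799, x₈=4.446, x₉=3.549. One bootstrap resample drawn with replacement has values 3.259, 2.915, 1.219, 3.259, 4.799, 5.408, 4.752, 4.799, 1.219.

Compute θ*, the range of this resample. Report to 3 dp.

Range = 5.408 − 1.219 = 4.189

θ* = 4.189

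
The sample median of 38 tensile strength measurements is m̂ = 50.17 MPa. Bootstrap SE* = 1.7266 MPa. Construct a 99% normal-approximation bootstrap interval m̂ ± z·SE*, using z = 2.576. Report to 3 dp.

Margin = 2.576 × 1.7266 = 4.4477
Interval: 50.17 ± 4.4477

(45.722, 54.618)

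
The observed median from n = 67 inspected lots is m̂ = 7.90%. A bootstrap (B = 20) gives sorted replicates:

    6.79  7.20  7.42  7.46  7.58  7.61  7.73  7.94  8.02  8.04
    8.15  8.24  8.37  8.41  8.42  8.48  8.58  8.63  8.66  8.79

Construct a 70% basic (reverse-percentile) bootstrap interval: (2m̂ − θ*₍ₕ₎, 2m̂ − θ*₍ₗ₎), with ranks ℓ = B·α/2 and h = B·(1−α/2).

Percentile endpoints at ranks 3 and 17: θ*₍3₎ = 7.42, θ*₍17₎ = 8.58.
Basic interval reflects these around m̂:
  lower = 2 × 7.90 − 8.58 = 7.22
  upper = 2 × 7.90 − 7.42 = 8.38

(7.22, 8.38)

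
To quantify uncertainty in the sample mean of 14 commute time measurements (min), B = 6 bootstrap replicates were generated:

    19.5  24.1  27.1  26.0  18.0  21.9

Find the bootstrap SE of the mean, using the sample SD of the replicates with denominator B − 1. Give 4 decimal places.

Bootstrap SE is the standard deviation of the 6 replicate means.
Mean of replicates: (19.5 + 24.1 + 27.1 + 26.0 + 18.0 + 21.9) / 6 = 136.60000 / 6 = 22.76667
Sum of squared deviations: (−3.26667)² + (+1.33333)² + (+4.33333)² + (+3.23333)² + (−4.76667)² + (−0.86667)² = 65.15333
Variance = 65.15333 / 5 = 13.03067
SE* = √13.03067

SE* = 3.6098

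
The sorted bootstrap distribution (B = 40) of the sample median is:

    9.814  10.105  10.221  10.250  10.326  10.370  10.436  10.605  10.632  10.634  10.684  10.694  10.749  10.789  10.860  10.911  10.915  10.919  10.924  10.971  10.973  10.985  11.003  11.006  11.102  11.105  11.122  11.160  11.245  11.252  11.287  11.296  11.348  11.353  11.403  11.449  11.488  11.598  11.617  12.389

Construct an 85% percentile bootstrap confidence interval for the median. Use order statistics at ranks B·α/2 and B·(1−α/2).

α = 0.15; lower rank = 40 × 0.075 = 3; upper rank = 40 × 0.925 = 37.
The 3rd smallest replicate is 10.221; the 37th is 11.488.

(10.221, 11.488)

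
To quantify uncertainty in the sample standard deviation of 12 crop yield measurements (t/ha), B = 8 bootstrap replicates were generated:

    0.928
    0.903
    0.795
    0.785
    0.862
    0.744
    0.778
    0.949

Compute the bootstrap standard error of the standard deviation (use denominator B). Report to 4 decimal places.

Bootstrap SE is the standard deviation of the 8 replicate standard deviations.
Mean of replicates: (0.928 + 0.903 + 0.795 + 0.785 + 0.862 + 0.744 + 0.778 + 0.949) / 8 = 6.744000 / 8 = 0.843000
Sum of squared deviations: (+0.085000)² + (+0.060000)² + (−0.048000)² + (−0.058000)² + (+0.019000)² + (−0.099000)² + (−0.065000)² + (+0.106000)² = 0.042116
Variance = 0.042116 / 8 = 0.005264
SE* = √0.005264

SE* = 0.0726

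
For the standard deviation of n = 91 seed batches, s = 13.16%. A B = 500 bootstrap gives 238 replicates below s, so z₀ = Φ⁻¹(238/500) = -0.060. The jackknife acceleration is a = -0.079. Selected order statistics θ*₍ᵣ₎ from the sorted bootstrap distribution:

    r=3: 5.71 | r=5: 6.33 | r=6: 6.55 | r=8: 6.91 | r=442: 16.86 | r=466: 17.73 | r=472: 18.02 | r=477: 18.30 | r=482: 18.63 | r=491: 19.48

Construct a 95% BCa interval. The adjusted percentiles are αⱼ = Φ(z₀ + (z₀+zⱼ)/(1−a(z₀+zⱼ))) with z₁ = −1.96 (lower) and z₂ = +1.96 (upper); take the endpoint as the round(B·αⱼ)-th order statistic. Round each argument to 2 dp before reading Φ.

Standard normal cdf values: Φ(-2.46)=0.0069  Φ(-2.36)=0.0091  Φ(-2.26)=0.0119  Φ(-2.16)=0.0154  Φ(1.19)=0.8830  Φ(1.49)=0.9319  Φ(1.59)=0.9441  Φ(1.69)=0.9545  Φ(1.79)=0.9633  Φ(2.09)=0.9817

Lower: z₀ + z₁ = -0.060 + (-1.960) = -2.020; 1 − a(z₀+z₁) = 1 − (-0.079)(-2.020) = 0.8404; argument = -0.060 + (-2.020)/0.8404 = -2.4636 → -2.46.
α₁ = Φ(-2.46) = 0.0069; rank = round(500 × 0.0069) = 3; θ*₍3₎ = 5.71.
Upper: z₀ + z₂ = 1.900; 1 − a(z₀+z₂) = 1.1501; argument = 1.5920 → 1.59; α₂ = 0.9441; rank = 472; θ*₍472₎ = 18.02.

(5.71, 18.02)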